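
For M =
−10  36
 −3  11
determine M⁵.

tr M = 1 and det M = −2, so the characteristic polynomial is λ² − (1)λ + (−2) with roots 2 and −1.
Eigenvectors give P = [[−3, 4], [−1, 1]] with P⁻¹ = [[1, −4], [1, −3]], and M = P·diag(2, −1)·P⁻¹.
Then M⁵ = P·diag(32, −1)·P⁻¹ = [[−96, −4], [−32, −1]] · [[1, −4], [1, −3]] = [[−100, 396], [−33, 131]].

[[−100, 396], [−33, 131]]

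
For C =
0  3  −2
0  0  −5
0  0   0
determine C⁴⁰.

C is strictly triangular, hence nilpotent: C³ = 0, so C⁴⁰ = 0.

[[0, 0, 0], [0, 0, 0], [0, 0, 0]]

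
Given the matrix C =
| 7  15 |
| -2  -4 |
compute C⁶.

tr C = 3 and det C = 2, so the characteristic polynomial is λ² − (3)λ + (2) with roots 1 and 2.
Eigenvectors give P = [[-5, -3], [2, 1]] with P⁻¹ = [[1, 3], [-2, -5]], and C = P·diag(1, 2)·P⁻¹.
Then C⁶ = P·diag(1, 64)·P⁻¹ = [[-5, -192], [2, 64]] · [[1, 3], [-2, -5]] = [[379, 945], [-126, -314]].

[[379, 945], [-126, -314]]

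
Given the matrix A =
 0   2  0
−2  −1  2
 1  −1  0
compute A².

[[−4, −2, 4], [4, −5, −2], [2, 3, −2]]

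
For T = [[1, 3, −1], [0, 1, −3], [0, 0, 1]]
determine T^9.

[[1, 27, −333], [0, 1, −27], [0, 0, 1]]

T = I + N where N = [[0, 3, −1], [0, 0, −3], [0, 0, 0]] is strictly upper-triangular, so N^3 = 0.
(I + N)^9 = I + 9·N + 36·N^2 = [[1, 27, −333], [0, 1, −27], [0, 0, 1]].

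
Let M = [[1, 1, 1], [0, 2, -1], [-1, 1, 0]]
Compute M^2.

[[0, 4, 0], [1, 3, -2], [-1, 1, -2]]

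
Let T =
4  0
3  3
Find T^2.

[[16, 0], [21, 9]]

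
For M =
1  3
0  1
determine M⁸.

M = I + N where N = [[0, 3], [0, 0]] is strictly upper-triangular, so N² = 0.
(I + N)⁸ = I + 8·N = [[1, 24], [0, 1]].

[[1, 24], [0, 1]]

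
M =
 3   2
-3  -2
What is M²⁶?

[[3, 2], [-3, -2]]

M² = M (a projection; rank 1, trace 1), so M²⁶ = M.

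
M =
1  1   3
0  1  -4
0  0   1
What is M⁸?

[[1, 8, -88], [0, 1, -32], [0, 0, 1]]

M = I + N where N = [[0, 1, 3], [0, 0, -4], [0, 0, 0]] is strictly upper-triangular, so N³ = 0.
(I + N)⁸ = I + 8·N + 28·N² = [[1, 8, -88], [0, 1, -32], [0, 0, 1]].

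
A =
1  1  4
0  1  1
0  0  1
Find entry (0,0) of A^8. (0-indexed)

1

A = I + N where N = [[0, 1, 4], [0, 0, 1], [0, 0, 0]] is strictly upper-triangular, so N^3 = 0.
(I + N)^8 = I + 8·N + 28·N^2 = [[1, 8, 60], [0, 1, 8], [0, 0, 1]].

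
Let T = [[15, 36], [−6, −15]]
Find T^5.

[[1215, 2916], [−486, −1215]]

tr T = 0 and det T = −9, so the characteristic polynomial is λ² − (0)λ + (−9) with roots 3 and −3.
Eigenvectors give P = [[−3, −2], [1, 1]] with P⁻¹ = [[−1, −2], [1, 3]], and T = P·diag(3, −3)·P⁻¹.
Then T^5 = P·diag(243, −243)·P⁻¹ = [[−729, 486], [243, −243]] · [[−1, −2], [1, 3]] = [[1215, 2916], [−486, −1215]].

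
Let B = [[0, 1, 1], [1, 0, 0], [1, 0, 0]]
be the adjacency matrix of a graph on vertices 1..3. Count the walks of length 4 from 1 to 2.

The number of length-4 walks from vertex 1 to vertex 2 is entry (1,2) of B⁴, where B is the adjacency matrix.
B² = [[2, 0, 0], [0, 1, 1], [0, 1, 1]]
B³ = [[0, 2, 2], [2, 0, 0], [2, 0, 0]]
B⁴ = [[4, 0, 0], [0, 2, 2], [0, 2, 2]]

0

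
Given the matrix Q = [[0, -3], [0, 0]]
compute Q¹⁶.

Q is strictly triangular, hence nilpotent: Q² = 0, so Q¹⁶ = 0.

[[0, 0], [0, 0]]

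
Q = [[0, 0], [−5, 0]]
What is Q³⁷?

[[0, 0], [0, 0]]

Q is strictly triangular, hence nilpotent: Q² = 0, so Q³⁷ = 0.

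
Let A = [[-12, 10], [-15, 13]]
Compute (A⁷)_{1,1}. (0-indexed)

tr A = 1 and det A = -6, so the characteristic polynomial is λ² − (1)λ + (-6) with roots 3 and -2.
Eigenvectors give P = [[2, -1], [3, -1]] with P⁻¹ = [[-1, 1], [-3, 2]], and A = P·diag(3, -2)·P⁻¹.
Then A⁷ = P·diag(2187, -128)·P⁻¹ = [[4374, 128], [6561, 128]] · [[-1, 1], [-3, 2]] = [[-4758, 4630], [-6945, 6817]].

6817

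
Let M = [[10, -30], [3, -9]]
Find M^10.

[[10, -30], [3, -9]]

M² = M (a projection; rank 1, trace 1), so M^10 = M.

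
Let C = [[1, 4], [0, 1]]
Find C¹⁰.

[[1, 40], [0, 1]]

C = I + N where N = [[0, 4], [0, 0]] is strictly upper-triangular, so N² = 0.
(I + N)¹⁰ = I + 10·N = [[1, 40], [0, 1]].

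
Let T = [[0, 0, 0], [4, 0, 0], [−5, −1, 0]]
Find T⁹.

T is strictly triangular, hence nilpotent: T³ = 0, so T⁹ = 0.

[[0, 0, 0], [0, 0, 0], [0, 0, 0]]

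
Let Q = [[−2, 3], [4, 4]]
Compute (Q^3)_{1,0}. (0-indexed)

Q^2 = [[16, 6], [8, 28]]
Q^3 = [[−8, 72], [96, 136]]

96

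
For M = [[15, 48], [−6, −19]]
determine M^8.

tr M = −4 and det M = 3, so the characteristic polynomial is λ² − (−4)λ + (3) with roots −1 and −3.
Eigenvectors give P = [[−3, −8], [1, 3]] with P⁻¹ = [[−3, −8], [1, 3]], and M = P·diag(−1, −3)·P⁻¹.
Then M^8 = P·diag(1, 6561)·P⁻¹ = [[−3, −52488], [1, 19683]] · [[−3, −8], [1, 3]] = [[−52479, −157440], [19680, 59041]].

[[−52479, −157440], [19680, 59041]]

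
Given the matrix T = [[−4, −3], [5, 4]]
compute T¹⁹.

T² = I (check: tr T = 0 and det T = −1), so T¹⁹ = T since 19 is odd.

[[−4, −3], [5, 4]]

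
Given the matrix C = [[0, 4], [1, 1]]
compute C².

[[4, 4], [1, 5]]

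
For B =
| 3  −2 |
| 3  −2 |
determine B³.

B² = B (a projection; rank 1, trace 1), so B³ = B.

[[3, −2], [3, −2]]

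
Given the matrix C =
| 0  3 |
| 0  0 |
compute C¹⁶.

[[0, 0], [0, 0]]

C is strictly triangular, hence nilpotent: C² = 0, so C¹⁶ = 0.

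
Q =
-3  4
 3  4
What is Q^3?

Q^2 = [[21, 4], [3, 28]]
Q^3 = [[-51, 100], [75, 124]]

[[-51, 100], [75, 124]]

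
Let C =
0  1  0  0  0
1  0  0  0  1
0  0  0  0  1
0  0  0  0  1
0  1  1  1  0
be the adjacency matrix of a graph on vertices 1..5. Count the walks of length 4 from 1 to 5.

The number of length-4 walks from vertex 1 to vertex 5 is entry (1,5) of C⁴, where C is the adjacency matrix.
C² = [[1, 0, 0, 0, 1], [0, 2, 1, 1, 0], [0, 1, 1, 1, 0], [0, 1, 1, 1, 0], [1, 0, 0, 0, 3]]
C³ = [[0, 2, 1, 1, 0], [2, 0, 0, 0, 4], [1, 0, 0, 0, 3], [1, 0, 0, 0, 3], [0, 4, 3, 3, 0]]
C⁴ = [[2, 0, 0, 0, 4], [0, 6, 4, 4, 0], [0, 4, 3, 3, 0], [0, 4, 3, 3, 0], [4, 0, 0, 0, 10]]

4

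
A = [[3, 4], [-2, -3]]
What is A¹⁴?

[[1, 0], [0, 1]]

A² = I (check: tr A = 0 and det A = -1), so A¹⁴ = I since 14 is even.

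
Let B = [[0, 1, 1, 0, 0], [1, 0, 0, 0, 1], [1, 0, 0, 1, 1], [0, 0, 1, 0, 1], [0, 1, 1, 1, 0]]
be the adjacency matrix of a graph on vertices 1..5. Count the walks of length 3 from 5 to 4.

4

The number of length-3 walks from vertex 5 to vertex 4 is entry (5,4) of B³, where B is the adjacency matrix.
B² = [[2, 0, 0, 1, 2], [0, 2, 2, 1, 0], [0, 2, 3, 1, 1], [1, 1, 1, 2, 1], [2, 0, 1, 1, 3]]
B³ = [[0, 4, 5, 2, 1], [4, 0, 1, 2, 5], [5, 1, 2, 4, 6], [2, 2, 4, 2, 4], [1, 5, 6, 4, 2]]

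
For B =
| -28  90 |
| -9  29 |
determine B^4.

tr B = 1 and det B = -2, so the characteristic polynomial is λ² − (1)λ + (-2) with roots -1 and 2.
Eigenvectors give P = [[10, 3], [3, 1]] with P⁻¹ = [[1, -3], [-3, 10]], and B = P·diag(-1, 2)·P⁻¹.
Then B^4 = P·diag(1, 16)·P⁻¹ = [[10, 48], [3, 16]] · [[1, -3], [-3, 10]] = [[-134, 450], [-45, 151]].

[[-134, 450], [-45, 151]]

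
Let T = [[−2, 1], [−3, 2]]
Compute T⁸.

T² = I (check: tr T = 0 and det T = −1), so T⁸ = I since 8 is even.

[[1, 0], [0, 1]]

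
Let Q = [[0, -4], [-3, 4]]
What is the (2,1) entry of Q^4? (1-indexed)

-480

Q^2 = [[12, -16], [-12, 28]]
Q^3 = [[48, -112], [-84, 160]]
Q^4 = [[336, -640], [-480, 976]]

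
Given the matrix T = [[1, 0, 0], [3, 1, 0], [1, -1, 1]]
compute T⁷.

T = I + N where N = [[0, 0, 0], [3, 0, 0], [1, -1, 0]] is strictly lower-triangular, so N³ = 0.
(I + N)⁷ = I + 7·N + 21·N² = [[1, 0, 0], [21, 1, 0], [-56, -7, 1]].

[[1, 0, 0], [21, 1, 0], [-56, -7, 1]]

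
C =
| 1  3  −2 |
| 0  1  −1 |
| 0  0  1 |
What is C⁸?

C = I + N where N = [[0, 3, −2], [0, 0, −1], [0, 0, 0]] is strictly upper-triangular, so N³ = 0.
(I + N)⁸ = I + 8·N + 28·N² = [[1, 24, −100], [0, 1, −8], [0, 0, 1]].

[[1, 24, −100], [0, 1, −8], [0, 0, 1]]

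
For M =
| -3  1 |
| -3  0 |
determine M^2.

[[6, -3], [9, -3]]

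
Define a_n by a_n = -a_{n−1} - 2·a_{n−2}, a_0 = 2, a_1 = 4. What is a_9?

With companion matrix C = [[-1, -2], [1, 0]], [a_n, a_{n−1}]ᵀ = C·[a_{n−1}, a_{n−2}]ᵀ, so [a_9, a_8]ᵀ = C⁸·[a_1, a_0]ᵀ.
C⁸ = [[-17, -6], [3, -14]], giving [a_9, a_8]ᵀ = [[-80], [-16]].

-80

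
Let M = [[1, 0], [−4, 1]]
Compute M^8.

[[1, 0], [−32, 1]]

M = I + N where N = [[0, 0], [−4, 0]] is strictly lower-triangular, so N^2 = 0.
(I + N)^8 = I + 8·N = [[1, 0], [−32, 1]].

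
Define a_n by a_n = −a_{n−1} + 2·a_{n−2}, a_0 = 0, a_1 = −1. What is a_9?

−171

With companion matrix B = [[−1, 2], [1, 0]], [a_n, a_{n−1}]ᵀ = B·[a_{n−1}, a_{n−2}]ᵀ, so [a_9, a_8]ᵀ = B⁸·[a_1, a_0]ᵀ.
B⁸ = [[171, −170], [−85, 86]], giving [a_9, a_8]ᵀ = [[−171], [85]].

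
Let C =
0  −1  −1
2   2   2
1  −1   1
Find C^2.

[[−3, −1, −3], [6, 0, 4], [−1, −4, −2]]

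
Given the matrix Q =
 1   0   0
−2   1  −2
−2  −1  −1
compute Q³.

Q² = [[1, 0, 0], [0, 3, 0], [2, 0, 3]]
Q³ = [[1, 0, 0], [−6, 3, −6], [−4, −3, −3]]

[[1, 0, 0], [−6, 3, −6], [−4, −3, −3]]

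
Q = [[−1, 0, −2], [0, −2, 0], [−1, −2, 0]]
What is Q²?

[[3, 4, 2], [0, 4, 0], [1, 4, 2]]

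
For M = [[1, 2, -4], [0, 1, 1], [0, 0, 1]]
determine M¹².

[[1, 24, 84], [0, 1, 12], [0, 0, 1]]

M = I + N where N = [[0, 2, -4], [0, 0, 1], [0, 0, 0]] is strictly upper-triangular, so N³ = 0.
(I + N)¹² = I + 12·N + 66·N² = [[1, 24, 84], [0, 1, 12], [0, 0, 1]].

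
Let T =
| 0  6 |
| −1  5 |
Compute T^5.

[[−390, 1266], [−211, 665]]

tr T = 5 and det T = 6, so the characteristic polynomial is λ² − (5)λ + (6) with roots 3 and 2.
Eigenvectors give P = [[−2, 3], [−1, 1]] with P⁻¹ = [[1, −3], [1, −2]], and T = P·diag(3, 2)·P⁻¹.
Then T^5 = P·diag(243, 32)·P⁻¹ = [[−486, 96], [−243, 32]] · [[1, −3], [1, −2]] = [[−390, 1266], [−211, 665]].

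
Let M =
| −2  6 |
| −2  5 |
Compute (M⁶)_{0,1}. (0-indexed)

378

tr M = 3 and det M = 2, so the characteristic polynomial is λ² − (3)λ + (2) with roots 2 and 1.
Eigenvectors give P = [[−3, 2], [−2, 1]] with P⁻¹ = [[1, −2], [2, −3]], and M = P·diag(2, 1)·P⁻¹.
Then M⁶ = P·diag(64, 1)·P⁻¹ = [[−192, 2], [−128, 1]] · [[1, −2], [2, −3]] = [[−188, 378], [−126, 253]].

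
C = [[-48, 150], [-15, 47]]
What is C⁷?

tr C = -1 and det C = -6, so the characteristic polynomial is λ² − (-1)λ + (-6) with roots -3 and 2.
Eigenvectors give P = [[10, -3], [3, -1]] with P⁻¹ = [[1, -3], [3, -10]], and C = P·diag(-3, 2)·P⁻¹.
Then C⁷ = P·diag(-2187, 128)·P⁻¹ = [[-21870, -384], [-6561, -128]] · [[1, -3], [3, -10]] = [[-23022, 69450], [-6945, 20963]].

[[-23022, 69450], [-6945, 20963]]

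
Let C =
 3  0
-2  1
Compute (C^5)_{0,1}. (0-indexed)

tr C = 4 and det C = 3, so the characteristic polynomial is λ² − (4)λ + (3) with roots 1 and 3.
Eigenvectors give P = [[0, -1], [1, 1]] with P⁻¹ = [[1, 1], [-1, 0]], and C = P·diag(1, 3)·P⁻¹.
Then C^5 = P·diag(1, 243)·P⁻¹ = [[0, -243], [1, 243]] · [[1, 1], [-1, 0]] = [[243, 0], [-242, 1]].

0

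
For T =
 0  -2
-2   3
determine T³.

T² = [[4, -6], [-6, 13]]
T³ = [[12, -26], [-26, 51]]

[[12, -26], [-26, 51]]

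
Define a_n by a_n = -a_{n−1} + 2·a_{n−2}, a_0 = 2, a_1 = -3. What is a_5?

With companion matrix Q = [[-1, 2], [1, 0]], [a_n, a_{n−1}]ᵀ = Q·[a_{n−1}, a_{n−2}]ᵀ, so [a_5, a_4]ᵀ = Q⁴·[a_1, a_0]ᵀ.
Q⁴ = [[11, -10], [-5, 6]], giving [a_5, a_4]ᵀ = [[-53], [27]].

-53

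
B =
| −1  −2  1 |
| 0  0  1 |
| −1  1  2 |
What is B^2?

[[0, 3, −1], [−1, 1, 2], [−1, 4, 4]]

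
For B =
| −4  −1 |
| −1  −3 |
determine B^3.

B^2 = [[17, 7], [7, 10]]
B^3 = [[−75, −38], [−38, −37]]

[[−75, −38], [−38, −37]]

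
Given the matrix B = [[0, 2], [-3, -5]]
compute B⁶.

[[-1266, -1330], [1995, 2059]]

tr B = -5 and det B = 6, so the characteristic polynomial is λ² − (-5)λ + (6) with roots -2 and -3.
Eigenvectors give P = [[1, 2], [-1, -3]] with P⁻¹ = [[3, 2], [-1, -1]], and B = P·diag(-2, -3)·P⁻¹.
Then B⁶ = P·diag(64, 729)·P⁻¹ = [[64, 1458], [-64, -2187]] · [[3, 2], [-1, -1]] = [[-1266, -1330], [1995, 2059]].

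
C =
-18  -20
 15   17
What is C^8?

[[25476, 25220], [-18915, -18659]]

tr C = -1 and det C = -6, so the characteristic polynomial is λ² − (-1)λ + (-6) with roots -3 and 2.
Eigenvectors give P = [[4, -1], [-3, 1]] with P⁻¹ = [[1, 1], [3, 4]], and C = P·diag(-3, 2)·P⁻¹.
Then C^8 = P·diag(6561, 256)·P⁻¹ = [[26244, -256], [-19683, 256]] · [[1, 1], [3, 4]] = [[25476, 25220], [-18915, -18659]].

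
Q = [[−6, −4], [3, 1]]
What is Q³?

[[−84, −76], [57, 49]]

tr Q = −5 and det Q = 6, so the characteristic polynomial is λ² − (−5)λ + (6) with roots −3 and −2.
Eigenvectors give P = [[4, −1], [−3, 1]] with P⁻¹ = [[1, 1], [3, 4]], and Q = P·diag(−3, −2)·P⁻¹.
Then Q³ = P·diag(−27, −8)·P⁻¹ = [[−108, 8], [81, −8]] · [[1, 1], [3, 4]] = [[−84, −76], [57, 49]].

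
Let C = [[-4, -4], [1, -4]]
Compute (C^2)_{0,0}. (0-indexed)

12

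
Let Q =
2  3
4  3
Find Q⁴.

[[556, 555], [740, 741]]

Q² = [[16, 15], [20, 21]]
Q³ = [[92, 93], [124, 123]]
Q⁴ = [[556, 555], [740, 741]]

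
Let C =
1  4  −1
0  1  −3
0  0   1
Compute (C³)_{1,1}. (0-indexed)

C = I + N where N = [[0, 4, −1], [0, 0, −3], [0, 0, 0]] is strictly upper-triangular, so N³ = 0.
(I + N)³ = I + 3·N + 3·N² = [[1, 12, −39], [0, 1, −9], [0, 0, 1]].

1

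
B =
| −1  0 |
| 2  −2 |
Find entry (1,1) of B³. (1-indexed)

−1

B² = [[1, 0], [−6, 4]]
B³ = [[−1, 0], [14, −8]]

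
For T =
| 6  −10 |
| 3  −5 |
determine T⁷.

T² = T (a projection; rank 1, trace 1), so T⁷ = T.

[[6, −10], [3, −5]]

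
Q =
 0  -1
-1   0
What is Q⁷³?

Q² = I (check: tr Q = 0 and det Q = -1), so Q⁷³ = Q since 73 is odd.

[[0, -1], [-1, 0]]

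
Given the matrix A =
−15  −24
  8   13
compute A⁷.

tr A = −2 and det A = −3, so the characteristic polynomial is λ² − (−2)λ + (−3) with roots −3 and 1.
Eigenvectors give P = [[−2, −3], [1, 2]] with P⁻¹ = [[−2, −3], [1, 2]], and A = P·diag(−3, 1)·P⁻¹.
Then A⁷ = P·diag(−2187, 1)·P⁻¹ = [[4374, −3], [−2187, 2]] · [[−2, −3], [1, 2]] = [[−8751, −13128], [4376, 6565]].

[[−8751, −13128], [4376, 6565]]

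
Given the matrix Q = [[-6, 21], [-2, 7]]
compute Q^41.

[[-6, 21], [-2, 7]]

Q² = Q (a projection; rank 1, trace 1), so Q^41 = Q.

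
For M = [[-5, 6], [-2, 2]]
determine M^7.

[[-509, 762], [-254, 380]]

tr M = -3 and det M = 2, so the characteristic polynomial is λ² − (-3)λ + (2) with roots -2 and -1.
Eigenvectors give P = [[2, 3], [1, 2]] with P⁻¹ = [[2, -3], [-1, 2]], and M = P·diag(-2, -1)·P⁻¹.
Then M^7 = P·diag(-128, -1)·P⁻¹ = [[-256, -3], [-128, -2]] · [[2, -3], [-1, 2]] = [[-509, 762], [-254, 380]].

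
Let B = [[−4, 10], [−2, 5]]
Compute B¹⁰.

B² = B (a projection; rank 1, trace 1), so B¹⁰ = B.

[[−4, 10], [−2, 5]]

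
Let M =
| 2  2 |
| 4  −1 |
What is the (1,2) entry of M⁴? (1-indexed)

M² = [[12, 2], [4, 9]]
M³ = [[32, 22], [44, −1]]
M⁴ = [[152, 42], [84, 89]]

42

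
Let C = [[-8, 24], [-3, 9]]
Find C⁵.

[[-8, 24], [-3, 9]]

C² = C (a projection; rank 1, trace 1), so C⁵ = C.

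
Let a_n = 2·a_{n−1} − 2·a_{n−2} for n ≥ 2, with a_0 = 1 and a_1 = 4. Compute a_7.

With companion matrix C = [[2, −2], [1, 0]], [a_n, a_{n−1}]ᵀ = C·[a_{n−1}, a_{n−2}]ᵀ, so [a_7, a_6]ᵀ = C⁶·[a_1, a_0]ᵀ.
C⁶ = [[−8, 16], [−8, 8]], giving [a_7, a_6]ᵀ = [[−16], [−24]].

−16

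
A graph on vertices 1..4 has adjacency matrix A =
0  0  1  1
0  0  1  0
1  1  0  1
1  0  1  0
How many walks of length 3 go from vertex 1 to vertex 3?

The number of length-3 walks from vertex 1 to vertex 3 is entry (1,3) of A³, where A is the adjacency matrix.
A² = [[2, 1, 1, 1], [1, 1, 0, 1], [1, 0, 3, 1], [1, 1, 1, 2]]
A³ = [[2, 1, 4, 3], [1, 0, 3, 1], [4, 3, 2, 4], [3, 1, 4, 2]]

4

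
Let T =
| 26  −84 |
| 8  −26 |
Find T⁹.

[[6656, −21504], [2048, −6656]]

tr T = 0 and det T = −4, so the characteristic polynomial is λ² − (0)λ + (−4) with roots −2 and 2.
Eigenvectors give P = [[−3, −7], [−1, −2]] with P⁻¹ = [[2, −7], [−1, 3]], and T = P·diag(−2, 2)·P⁻¹.
Then T⁹ = P·diag(−512, 512)·P⁻¹ = [[1536, −3584], [512, −1024]] · [[2, −7], [−1, 3]] = [[6656, −21504], [2048, −6656]].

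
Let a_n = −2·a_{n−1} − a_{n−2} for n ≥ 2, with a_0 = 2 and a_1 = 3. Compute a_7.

With companion matrix B = [[−2, −1], [1, 0]], [a_n, a_{n−1}]ᵀ = B·[a_{n−1}, a_{n−2}]ᵀ, so [a_7, a_6]ᵀ = B^6·[a_1, a_0]ᵀ.
B^6 = [[7, 6], [−6, −5]], giving [a_7, a_6]ᵀ = [[33], [−28]].

33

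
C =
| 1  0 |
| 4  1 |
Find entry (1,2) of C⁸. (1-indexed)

C = I + N where N = [[0, 0], [4, 0]] is strictly lower-triangular, so N² = 0.
(I + N)⁸ = I + 8·N = [[1, 0], [32, 1]].

0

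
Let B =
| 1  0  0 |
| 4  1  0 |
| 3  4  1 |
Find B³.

[[1, 0, 0], [12, 1, 0], [57, 12, 1]]

B = I + N where N = [[0, 0, 0], [4, 0, 0], [3, 4, 0]] is strictly lower-triangular, so N³ = 0.
(I + N)³ = I + 3·N + 3·N² = [[1, 0, 0], [12, 1, 0], [57, 12, 1]].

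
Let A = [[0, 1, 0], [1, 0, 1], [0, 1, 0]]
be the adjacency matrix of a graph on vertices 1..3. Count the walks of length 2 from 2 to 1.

The number of length-2 walks from vertex 2 to vertex 1 is entry (2,1) of A², where A is the adjacency matrix.
A² = [[1, 0, 1], [0, 2, 0], [1, 0, 1]]

0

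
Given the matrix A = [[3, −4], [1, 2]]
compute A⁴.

[[−75, −100], [25, −100]]

A² = [[5, −20], [5, 0]]
A³ = [[−5, −60], [15, −20]]
A⁴ = [[−75, −100], [25, −100]]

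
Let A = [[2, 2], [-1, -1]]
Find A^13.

A² = A (a projection; rank 1, trace 1), so A^13 = A.

[[2, 2], [-1, -1]]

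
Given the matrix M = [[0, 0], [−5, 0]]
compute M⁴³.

M is strictly triangular, hence nilpotent: M² = 0, so M⁴³ = 0.

[[0, 0], [0, 0]]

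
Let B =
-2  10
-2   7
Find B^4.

[[-244, 650], [-130, 341]]

tr B = 5 and det B = 6, so the characteristic polynomial is λ² − (5)λ + (6) with roots 3 and 2.
Eigenvectors give P = [[-2, -5], [-1, -2]] with P⁻¹ = [[2, -5], [-1, 2]], and B = P·diag(3, 2)·P⁻¹.
Then B^4 = P·diag(81, 16)·P⁻¹ = [[-162, -80], [-81, -32]] · [[2, -5], [-1, 2]] = [[-244, 650], [-130, 341]].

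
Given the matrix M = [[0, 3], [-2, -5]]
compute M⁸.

tr M = -5 and det M = 6, so the characteristic polynomial is λ² − (-5)λ + (6) with roots -3 and -2.
Eigenvectors give P = [[-1, 3], [1, -2]] with P⁻¹ = [[2, 3], [1, 1]], and M = P·diag(-3, -2)·P⁻¹.
Then M⁸ = P·diag(6561, 256)·P⁻¹ = [[-6561, 768], [6561, -512]] · [[2, 3], [1, 1]] = [[-12354, -18915], [12610, 19171]].

[[-12354, -18915], [12610, 19171]]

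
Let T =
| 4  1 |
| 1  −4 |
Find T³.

T² = [[17, 0], [0, 17]]
T³ = [[68, 17], [17, −68]]

[[68, 17], [17, −68]]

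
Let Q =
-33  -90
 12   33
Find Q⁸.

[[6561, 0], [0, 6561]]

tr Q = 0 and det Q = -9, so the characteristic polynomial is λ² − (0)λ + (-9) with roots -3 and 3.
Eigenvectors give P = [[-3, -5], [1, 2]] with P⁻¹ = [[-2, -5], [1, 3]], and Q = P·diag(-3, 3)·P⁻¹.
Then Q⁸ = P·diag(6561, 6561)·P⁻¹ = [[-19683, -32805], [6561, 13122]] · [[-2, -5], [1, 3]] = [[6561, 0], [0, 6561]].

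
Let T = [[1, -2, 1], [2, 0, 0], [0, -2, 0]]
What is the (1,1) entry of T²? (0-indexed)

-4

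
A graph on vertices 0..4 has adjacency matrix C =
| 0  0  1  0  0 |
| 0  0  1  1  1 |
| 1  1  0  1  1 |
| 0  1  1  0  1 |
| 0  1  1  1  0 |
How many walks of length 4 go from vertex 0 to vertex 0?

4

The number of length-4 walks from vertex 0 to vertex 0 is entry (0,0) of C⁴, where C is the adjacency matrix.
C² = [[1, 1, 0, 1, 1], [1, 3, 2, 2, 2], [0, 2, 4, 2, 2], [1, 2, 2, 3, 2], [1, 2, 2, 2, 3]]
C³ = [[0, 2, 4, 2, 2], [2, 6, 8, 7, 7], [4, 8, 6, 8, 8], [2, 7, 8, 6, 7], [2, 7, 8, 7, 6]]
C⁴ = [[4, 8, 6, 8, 8], [8, 22, 22, 21, 21], [6, 22, 28, 22, 22], [8, 21, 22, 22, 21], [8, 21, 22, 21, 22]]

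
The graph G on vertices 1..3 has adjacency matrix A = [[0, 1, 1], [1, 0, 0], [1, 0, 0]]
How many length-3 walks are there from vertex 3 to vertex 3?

The number of length-3 walks from vertex 3 to vertex 3 is entry (3,3) of A³, where A is the adjacency matrix.
A² = [[2, 0, 0], [0, 1, 1], [0, 1, 1]]
A³ = [[0, 2, 2], [2, 0, 0], [2, 0, 0]]

0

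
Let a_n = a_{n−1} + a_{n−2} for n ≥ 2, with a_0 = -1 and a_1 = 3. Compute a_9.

With companion matrix T = [[1, 1], [1, 0]], [a_n, a_{n−1}]ᵀ = T·[a_{n−1}, a_{n−2}]ᵀ, so [a_9, a_8]ᵀ = T⁸·[a_1, a_0]ᵀ.
T⁸ = [[34, 21], [21, 13]], giving [a_9, a_8]ᵀ = [[81], [50]].

81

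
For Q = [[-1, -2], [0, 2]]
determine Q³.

Q² = [[1, -2], [0, 4]]
Q³ = [[-1, -6], [0, 8]]

[[-1, -6], [0, 8]]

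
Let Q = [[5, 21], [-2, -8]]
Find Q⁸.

tr Q = -3 and det Q = 2, so the characteristic polynomial is λ² − (-3)λ + (2) with roots -1 and -2.
Eigenvectors give P = [[7, -3], [-2, 1]] with P⁻¹ = [[1, 3], [2, 7]], and Q = P·diag(-1, -2)·P⁻¹.
Then Q⁸ = P·diag(1, 256)·P⁻¹ = [[7, -768], [-2, 256]] · [[1, 3], [2, 7]] = [[-1529, -5355], [510, 1786]].

[[-1529, -5355], [510, 1786]]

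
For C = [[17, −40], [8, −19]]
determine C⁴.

tr C = −2 and det C = −3, so the characteristic polynomial is λ² − (−2)λ + (−3) with roots −3 and 1.
Eigenvectors give P = [[2, 5], [1, 2]] with P⁻¹ = [[−2, 5], [1, −2]], and C = P·diag(−3, 1)·P⁻¹.
Then C⁴ = P·diag(81, 1)·P⁻¹ = [[162, 5], [81, 2]] · [[−2, 5], [1, −2]] = [[−319, 800], [−160, 401]].

[[−319, 800], [−160, 401]]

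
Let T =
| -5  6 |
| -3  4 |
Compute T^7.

tr T = -1 and det T = -2, so the characteristic polynomial is λ² − (-1)λ + (-2) with roots -2 and 1.
Eigenvectors give P = [[2, 1], [1, 1]] with P⁻¹ = [[1, -1], [-1, 2]], and T = P·diag(-2, 1)·P⁻¹.
Then T^7 = P·diag(-128, 1)·P⁻¹ = [[-256, 1], [-128, 1]] · [[1, -1], [-1, 2]] = [[-257, 258], [-129, 130]].

[[-257, 258], [-129, 130]]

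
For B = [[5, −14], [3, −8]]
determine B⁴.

[[−89, 210], [−45, 106]]

tr B = −3 and det B = 2, so the characteristic polynomial is λ² − (−3)λ + (2) with roots −1 and −2.
Eigenvectors give P = [[7, 2], [3, 1]] with P⁻¹ = [[1, −2], [−3, 7]], and B = P·diag(−1, −2)·P⁻¹.
Then B⁴ = P·diag(1, 16)·P⁻¹ = [[7, 32], [3, 16]] · [[1, −2], [−3, 7]] = [[−89, 210], [−45, 106]].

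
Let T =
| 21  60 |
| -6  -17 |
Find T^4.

[[801, 2400], [-240, -719]]

tr T = 4 and det T = 3, so the characteristic polynomial is λ² − (4)λ + (3) with roots 3 and 1.
Eigenvectors give P = [[10, -3], [-3, 1]] with P⁻¹ = [[1, 3], [3, 10]], and T = P·diag(3, 1)·P⁻¹.
Then T^4 = P·diag(81, 1)·P⁻¹ = [[810, -3], [-243, 1]] · [[1, 3], [3, 10]] = [[801, 2400], [-240, -719]].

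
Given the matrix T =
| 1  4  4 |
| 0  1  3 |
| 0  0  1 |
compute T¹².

[[1, 48, 840], [0, 1, 36], [0, 0, 1]]

T = I + N where N = [[0, 4, 4], [0, 0, 3], [0, 0, 0]] is strictly upper-triangular, so N³ = 0.
(I + N)¹² = I + 12·N + 66·N² = [[1, 48, 840], [0, 1, 36], [0, 0, 1]].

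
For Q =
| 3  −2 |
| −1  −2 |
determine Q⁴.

Q² = [[11, −2], [−1, 6]]
Q³ = [[35, −18], [−9, −10]]
Q⁴ = [[123, −34], [−17, 38]]

[[123, −34], [−17, 38]]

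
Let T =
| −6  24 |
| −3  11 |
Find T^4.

tr T = 5 and det T = 6, so the characteristic polynomial is λ² − (5)λ + (6) with roots 2 and 3.
Eigenvectors give P = [[3, −8], [1, −3]] with P⁻¹ = [[3, −8], [1, −3]], and T = P·diag(2, 3)·P⁻¹.
Then T^4 = P·diag(16, 81)·P⁻¹ = [[48, −648], [16, −243]] · [[3, −8], [1, −3]] = [[−504, 1560], [−195, 601]].

[[−504, 1560], [−195, 601]]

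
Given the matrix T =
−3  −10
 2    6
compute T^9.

tr T = 3 and det T = 2, so the characteristic polynomial is λ² − (3)λ + (2) with roots 2 and 1.
Eigenvectors give P = [[−2, 5], [1, −2]] with P⁻¹ = [[2, 5], [1, 2]], and T = P·diag(2, 1)·P⁻¹.
Then T^9 = P·diag(512, 1)·P⁻¹ = [[−1024, 5], [512, −2]] · [[2, 5], [1, 2]] = [[−2043, −5110], [1022, 2556]].

[[−2043, −5110], [1022, 2556]]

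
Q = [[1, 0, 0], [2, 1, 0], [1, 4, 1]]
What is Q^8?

[[1, 0, 0], [16, 1, 0], [232, 32, 1]]

Q = I + N where N = [[0, 0, 0], [2, 0, 0], [1, 4, 0]] is strictly lower-triangular, so N^3 = 0.
(I + N)^8 = I + 8·N + 28·N^2 = [[1, 0, 0], [16, 1, 0], [232, 32, 1]].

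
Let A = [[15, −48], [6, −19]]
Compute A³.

tr A = −4 and det A = 3, so the characteristic polynomial is λ² − (−4)λ + (3) with roots −3 and −1.
Eigenvectors give P = [[−8, 3], [−3, 1]] with P⁻¹ = [[1, −3], [3, −8]], and A = P·diag(−3, −1)·P⁻¹.
Then A³ = P·diag(−27, −1)·P⁻¹ = [[216, −3], [81, −1]] · [[1, −3], [3, −8]] = [[207, −624], [78, −235]].

[[207, −624], [78, −235]]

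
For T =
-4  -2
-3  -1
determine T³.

[[-118, -54], [-81, -37]]

T² = [[22, 10], [15, 7]]
T³ = [[-118, -54], [-81, -37]]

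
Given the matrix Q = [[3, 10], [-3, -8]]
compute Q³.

[[87, 190], [-57, -122]]

tr Q = -5 and det Q = 6, so the characteristic polynomial is λ² − (-5)λ + (6) with roots -3 and -2.
Eigenvectors give P = [[-5, -2], [3, 1]] with P⁻¹ = [[1, 2], [-3, -5]], and Q = P·diag(-3, -2)·P⁻¹.
Then Q³ = P·diag(-27, -8)·P⁻¹ = [[135, 16], [-81, -8]] · [[1, 2], [-3, -5]] = [[87, 190], [-57, -122]].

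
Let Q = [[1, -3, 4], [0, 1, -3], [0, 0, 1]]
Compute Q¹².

[[1, -36, 642], [0, 1, -36], [0, 0, 1]]

Q = I + N where N = [[0, -3, 4], [0, 0, -3], [0, 0, 0]] is strictly upper-triangular, so N³ = 0.
(I + N)¹² = I + 12·N + 66·N² = [[1, -36, 642], [0, 1, -36], [0, 0, 1]].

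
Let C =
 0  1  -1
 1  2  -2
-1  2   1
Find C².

[[2, 0, -3], [4, 1, -7], [1, 5, -2]]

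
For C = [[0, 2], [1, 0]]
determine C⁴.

[[4, 0], [0, 4]]

C² = [[2, 0], [0, 2]]
C³ = [[0, 4], [2, 0]]
C⁴ = [[4, 0], [0, 4]]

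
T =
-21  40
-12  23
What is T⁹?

tr T = 2 and det T = -3, so the characteristic polynomial is λ² − (2)λ + (-3) with roots 3 and -1.
Eigenvectors give P = [[-5, 2], [-3, 1]] with P⁻¹ = [[1, -2], [3, -5]], and T = P·diag(3, -1)·P⁻¹.
Then T⁹ = P·diag(19683, -1)·P⁻¹ = [[-98415, -2], [-59049, -1]] · [[1, -2], [3, -5]] = [[-98421, 196840], [-59052, 118103]].

[[-98421, 196840], [-59052, 118103]]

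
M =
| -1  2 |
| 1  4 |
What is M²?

[[3, 6], [3, 18]]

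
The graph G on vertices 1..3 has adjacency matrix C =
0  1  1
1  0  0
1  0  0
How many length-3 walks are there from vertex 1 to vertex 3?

2

The number of length-3 walks from vertex 1 to vertex 3 is entry (1,3) of C³, where C is the adjacency matrix.
C² = [[2, 0, 0], [0, 1, 1], [0, 1, 1]]
C³ = [[0, 2, 2], [2, 0, 0], [2, 0, 0]]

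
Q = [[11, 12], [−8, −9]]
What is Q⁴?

[[241, 240], [−160, −159]]

tr Q = 2 and det Q = −3, so the characteristic polynomial is λ² − (2)λ + (−3) with roots 3 and −1.
Eigenvectors give P = [[3, −1], [−2, 1]] with P⁻¹ = [[1, 1], [2, 3]], and Q = P·diag(3, −1)·P⁻¹.
Then Q⁴ = P·diag(81, 1)·P⁻¹ = [[243, −1], [−162, 1]] · [[1, 1], [2, 3]] = [[241, 240], [−160, −159]].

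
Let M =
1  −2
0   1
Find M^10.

[[1, −20], [0, 1]]

M = I + N where N = [[0, −2], [0, 0]] is strictly upper-triangular, so N^2 = 0.
(I + N)^10 = I + 10·N = [[1, −20], [0, 1]].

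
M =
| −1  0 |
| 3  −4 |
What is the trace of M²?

17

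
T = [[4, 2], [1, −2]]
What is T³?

[[76, 28], [14, −8]]

T² = [[18, 4], [2, 6]]
T³ = [[76, 28], [14, −8]]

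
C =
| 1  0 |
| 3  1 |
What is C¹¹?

C = I + N where N = [[0, 0], [3, 0]] is strictly lower-triangular, so N² = 0.
(I + N)¹¹ = I + 11·N = [[1, 0], [33, 1]].

[[1, 0], [33, 1]]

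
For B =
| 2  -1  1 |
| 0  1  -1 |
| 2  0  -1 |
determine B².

[[6, -3, 2], [-2, 1, 0], [2, -2, 3]]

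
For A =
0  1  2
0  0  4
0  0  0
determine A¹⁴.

[[0, 0, 0], [0, 0, 0], [0, 0, 0]]

A is strictly triangular, hence nilpotent: A³ = 0, so A¹⁴ = 0.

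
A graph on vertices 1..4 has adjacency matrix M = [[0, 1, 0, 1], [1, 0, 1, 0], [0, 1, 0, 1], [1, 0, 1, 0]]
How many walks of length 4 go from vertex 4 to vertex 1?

The number of length-4 walks from vertex 4 to vertex 1 is entry (4,1) of M^4, where M is the adjacency matrix.
M^2 = [[2, 0, 2, 0], [0, 2, 0, 2], [2, 0, 2, 0], [0, 2, 0, 2]]
M^3 = [[0, 4, 0, 4], [4, 0, 4, 0], [0, 4, 0, 4], [4, 0, 4, 0]]
M^4 = [[8, 0, 8, 0], [0, 8, 0, 8], [8, 0, 8, 0], [0, 8, 0, 8]]

0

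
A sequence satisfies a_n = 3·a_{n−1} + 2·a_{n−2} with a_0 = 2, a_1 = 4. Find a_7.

9032

With companion matrix B = [[3, 2], [1, 0]], [a_n, a_{n−1}]ᵀ = B·[a_{n−1}, a_{n−2}]ᵀ, so [a_7, a_6]ᵀ = B^6·[a_1, a_0]ᵀ.
B^6 = [[1763, 990], [495, 278]], giving [a_7, a_6]ᵀ = [[9032], [2536]].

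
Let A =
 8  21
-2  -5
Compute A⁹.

[[3578, 10731], [-1022, -3065]]

tr A = 3 and det A = 2, so the characteristic polynomial is λ² − (3)λ + (2) with roots 2 and 1.
Eigenvectors give P = [[7, -3], [-2, 1]] with P⁻¹ = [[1, 3], [2, 7]], and A = P·diag(2, 1)·P⁻¹.
Then A⁹ = P·diag(512, 1)·P⁻¹ = [[3584, -3], [-1024, 1]] · [[1, 3], [2, 7]] = [[3578, 10731], [-1022, -3065]].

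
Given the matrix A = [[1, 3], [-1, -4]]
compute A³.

A² = [[-2, -9], [3, 13]]
A³ = [[7, 30], [-10, -43]]

[[7, 30], [-10, -43]]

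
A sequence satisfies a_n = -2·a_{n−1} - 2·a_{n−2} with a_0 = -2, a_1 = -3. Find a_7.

With companion matrix A = [[-2, -2], [1, 0]], [a_n, a_{n−1}]ᵀ = A·[a_{n−1}, a_{n−2}]ᵀ, so [a_7, a_6]ᵀ = A⁶·[a_1, a_0]ᵀ.
A⁶ = [[-8, -16], [8, 8]], giving [a_7, a_6]ᵀ = [[56], [-40]].

56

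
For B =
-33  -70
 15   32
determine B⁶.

[[4719, 9310], [-1995, -3926]]

tr B = -1 and det B = -6, so the characteristic polynomial is λ² − (-1)λ + (-6) with roots -3 and 2.
Eigenvectors give P = [[7, -2], [-3, 1]] with P⁻¹ = [[1, 2], [3, 7]], and B = P·diag(-3, 2)·P⁻¹.
Then B⁶ = P·diag(729, 64)·P⁻¹ = [[5103, -128], [-2187, 64]] · [[1, 2], [3, 7]] = [[4719, 9310], [-1995, -3926]].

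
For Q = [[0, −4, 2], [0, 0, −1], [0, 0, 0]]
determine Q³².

Q is strictly triangular, hence nilpotent: Q³ = 0, so Q³² = 0.

[[0, 0, 0], [0, 0, 0], [0, 0, 0]]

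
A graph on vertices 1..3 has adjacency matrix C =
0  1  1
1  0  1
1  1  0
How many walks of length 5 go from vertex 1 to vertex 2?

11

The number of length-5 walks from vertex 1 to vertex 2 is entry (1,2) of C⁵, where C is the adjacency matrix.
C² = [[2, 1, 1], [1, 2, 1], [1, 1, 2]]
C³ = [[2, 3, 3], [3, 2, 3], [3, 3, 2]]
C⁴ = [[6, 5, 5], [5, 6, 5], [5, 5, 6]]
C⁵ = [[10, 11, 11], [11, 10, 11], [11, 11, 10]]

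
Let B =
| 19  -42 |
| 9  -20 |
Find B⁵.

[[199, -462], [99, -230]]

tr B = -1 and det B = -2, so the characteristic polynomial is λ² − (-1)λ + (-2) with roots -2 and 1.
Eigenvectors give P = [[2, -7], [1, -3]] with P⁻¹ = [[-3, 7], [-1, 2]], and B = P·diag(-2, 1)·P⁻¹.
Then B⁵ = P·diag(-32, 1)·P⁻¹ = [[-64, -7], [-32, -3]] · [[-3, 7], [-1, 2]] = [[199, -462], [99, -230]].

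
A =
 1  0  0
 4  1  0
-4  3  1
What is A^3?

A = I + N where N = [[0, 0, 0], [4, 0, 0], [-4, 3, 0]] is strictly lower-triangular, so N^3 = 0.
(I + N)^3 = I + 3·N + 3·N^2 = [[1, 0, 0], [12, 1, 0], [24, 9, 1]].

[[1, 0, 0], [12, 1, 0], [24, 9, 1]]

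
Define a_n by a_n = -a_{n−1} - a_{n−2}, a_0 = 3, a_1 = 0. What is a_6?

3

With companion matrix M = [[-1, -1], [1, 0]], [a_n, a_{n−1}]ᵀ = M·[a_{n−1}, a_{n−2}]ᵀ, so [a_6, a_5]ᵀ = M⁵·[a_1, a_0]ᵀ.
M⁵ = [[0, 1], [-1, -1]], giving [a_6, a_5]ᵀ = [[3], [-3]].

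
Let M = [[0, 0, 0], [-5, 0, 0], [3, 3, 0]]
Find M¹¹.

[[0, 0, 0], [0, 0, 0], [0, 0, 0]]

M is strictly triangular, hence nilpotent: M³ = 0, so M¹¹ = 0.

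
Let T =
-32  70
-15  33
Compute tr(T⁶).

tr T = 1 and det T = -6, so the characteristic polynomial is λ² − (1)λ + (-6) with roots 3 and -2.
Eigenvectors give P = [[2, 7], [1, 3]] with P⁻¹ = [[-3, 7], [1, -2]], and T = P·diag(3, -2)·P⁻¹.
Then T⁶ = P·diag(729, 64)·P⁻¹ = [[1458, 448], [729, 192]] · [[-3, 7], [1, -2]] = [[-3926, 9310], [-1995, 4719]].

793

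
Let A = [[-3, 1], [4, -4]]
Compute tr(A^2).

33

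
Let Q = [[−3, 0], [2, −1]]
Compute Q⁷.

tr Q = −4 and det Q = 3, so the characteristic polynomial is λ² − (−4)λ + (3) with roots −3 and −1.
Eigenvectors give P = [[1, 0], [−1, −1]] with P⁻¹ = [[1, 0], [−1, −1]], and Q = P·diag(−3, −1)·P⁻¹.
Then Q⁷ = P·diag(−2187, −1)·P⁻¹ = [[−2187, 0], [2187, 1]] · [[1, 0], [−1, −1]] = [[−2187, 0], [2186, −1]].

[[−2187, 0], [2186, −1]]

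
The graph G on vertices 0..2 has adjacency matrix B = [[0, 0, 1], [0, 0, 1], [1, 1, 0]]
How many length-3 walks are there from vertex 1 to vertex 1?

The number of length-3 walks from vertex 1 to vertex 1 is entry (1,1) of B³, where B is the adjacency matrix.
B² = [[1, 1, 0], [1, 1, 0], [0, 0, 2]]
B³ = [[0, 0, 2], [0, 0, 2], [2, 2, 0]]

0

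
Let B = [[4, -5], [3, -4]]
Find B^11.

B² = I (check: tr B = 0 and det B = -1), so B^11 = B since 11 is odd.

[[4, -5], [3, -4]]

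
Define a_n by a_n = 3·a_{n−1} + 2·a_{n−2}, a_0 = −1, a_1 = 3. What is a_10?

With companion matrix A = [[3, 2], [1, 0]], [a_n, a_{n−1}]ᵀ = A·[a_{n−1}, a_{n−2}]ᵀ, so [a_10, a_9]ᵀ = A⁹·[a_1, a_0]ᵀ.
A⁹ = [[79647, 44726], [22363, 12558]], giving [a_10, a_9]ᵀ = [[194215], [54531]].

194215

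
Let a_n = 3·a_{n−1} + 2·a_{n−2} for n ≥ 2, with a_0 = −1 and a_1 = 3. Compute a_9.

54531

With companion matrix C = [[3, 2], [1, 0]], [a_n, a_{n−1}]ᵀ = C·[a_{n−1}, a_{n−2}]ᵀ, so [a_9, a_8]ᵀ = C^8·[a_1, a_0]ᵀ.
C^8 = [[22363, 12558], [6279, 3526]], giving [a_9, a_8]ᵀ = [[54531], [15311]].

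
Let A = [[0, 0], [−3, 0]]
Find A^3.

[[0, 0], [0, 0]]

A is strictly triangular, hence nilpotent: A^2 = 0, so A^3 = 0.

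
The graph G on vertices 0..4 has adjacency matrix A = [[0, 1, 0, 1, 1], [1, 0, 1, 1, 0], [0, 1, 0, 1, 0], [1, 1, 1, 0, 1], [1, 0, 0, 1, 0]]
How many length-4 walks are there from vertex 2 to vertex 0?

14

The number of length-4 walks from vertex 2 to vertex 0 is entry (2,0) of A^4, where A is the adjacency matrix.
A^2 = [[3, 1, 2, 2, 1], [1, 3, 1, 2, 2], [2, 1, 2, 1, 1], [2, 2, 1, 4, 1], [1, 2, 1, 1, 2]]
A^3 = [[4, 7, 3, 7, 5], [7, 4, 5, 7, 3], [3, 5, 2, 6, 3], [7, 7, 6, 6, 6], [5, 3, 3, 6, 2]]
A^4 = [[19, 14, 14, 19, 11], [14, 19, 11, 19, 14], [14, 11, 11, 13, 9], [19, 19, 13, 26, 13], [11, 14, 9, 13, 11]]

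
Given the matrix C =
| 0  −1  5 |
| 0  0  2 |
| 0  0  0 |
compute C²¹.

C is strictly triangular, hence nilpotent: C³ = 0, so C²¹ = 0.

[[0, 0, 0], [0, 0, 0], [0, 0, 0]]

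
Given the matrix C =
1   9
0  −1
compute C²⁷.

C² = I (check: tr C = 0 and det C = −1), so C²⁷ = C since 27 is odd.

[[1, 9], [0, −1]]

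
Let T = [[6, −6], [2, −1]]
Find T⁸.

tr T = 5 and det T = 6, so the characteristic polynomial is λ² − (5)λ + (6) with roots 3 and 2.
Eigenvectors give P = [[2, −3], [1, −2]] with P⁻¹ = [[2, −3], [1, −2]], and T = P·diag(3, 2)·P⁻¹.
Then T⁸ = P·diag(6561, 256)·P⁻¹ = [[13122, −768], [6561, −512]] · [[2, −3], [1, −2]] = [[25476, −37830], [12610, −18659]].

[[25476, −37830], [12610, −18659]]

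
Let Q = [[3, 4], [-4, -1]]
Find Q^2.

[[-7, 8], [-8, -15]]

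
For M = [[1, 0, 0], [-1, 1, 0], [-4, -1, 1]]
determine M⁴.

[[1, 0, 0], [-4, 1, 0], [-10, -4, 1]]

M = I + N where N = [[0, 0, 0], [-1, 0, 0], [-4, -1, 0]] is strictly lower-triangular, so N³ = 0.
(I + N)⁴ = I + 4·N + 6·N² = [[1, 0, 0], [-4, 1, 0], [-10, -4, 1]].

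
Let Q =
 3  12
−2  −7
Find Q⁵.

[[483, 1452], [−242, −727]]

tr Q = −4 and det Q = 3, so the characteristic polynomial is λ² − (−4)λ + (3) with roots −3 and −1.
Eigenvectors give P = [[−2, 3], [1, −1]] with P⁻¹ = [[1, 3], [1, 2]], and Q = P·diag(−3, −1)·P⁻¹.
Then Q⁵ = P·diag(−243, −1)·P⁻¹ = [[486, −3], [−243, 1]] · [[1, 3], [1, 2]] = [[483, 1452], [−242, −727]].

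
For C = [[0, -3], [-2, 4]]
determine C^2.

[[6, -12], [-8, 22]]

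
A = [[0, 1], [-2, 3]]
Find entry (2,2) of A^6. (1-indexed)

tr A = 3 and det A = 2, so the characteristic polynomial is λ² − (3)λ + (2) with roots 1 and 2.
Eigenvectors give P = [[1, -1], [1, -2]] with P⁻¹ = [[2, -1], [1, -1]], and A = P·diag(1, 2)·P⁻¹.
Then A^6 = P·diag(1, 64)·P⁻¹ = [[1, -64], [1, -128]] · [[2, -1], [1, -1]] = [[-62, 63], [-126, 127]].

127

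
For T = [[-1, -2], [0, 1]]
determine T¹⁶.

T² = I (check: tr T = 0 and det T = -1), so T¹⁶ = I since 16 is even.

[[1, 0], [0, 1]]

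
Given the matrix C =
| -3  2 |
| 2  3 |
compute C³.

C² = [[13, 0], [0, 13]]
C³ = [[-39, 26], [26, 39]]

[[-39, 26], [26, 39]]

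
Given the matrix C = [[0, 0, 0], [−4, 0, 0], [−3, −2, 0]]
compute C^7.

[[0, 0, 0], [0, 0, 0], [0, 0, 0]]

C is strictly triangular, hence nilpotent: C^3 = 0, so C^7 = 0.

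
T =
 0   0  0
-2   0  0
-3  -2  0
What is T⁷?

[[0, 0, 0], [0, 0, 0], [0, 0, 0]]

T is strictly triangular, hence nilpotent: T³ = 0, so T⁷ = 0.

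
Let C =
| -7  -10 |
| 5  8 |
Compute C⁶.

[[-601, -1330], [665, 1394]]

tr C = 1 and det C = -6, so the characteristic polynomial is λ² − (1)λ + (-6) with roots -2 and 3.
Eigenvectors give P = [[-2, 1], [1, -1]] with P⁻¹ = [[-1, -1], [-1, -2]], and C = P·diag(-2, 3)·P⁻¹.
Then C⁶ = P·diag(64, 729)·P⁻¹ = [[-128, 729], [64, -729]] · [[-1, -1], [-1, -2]] = [[-601, -1330], [665, 1394]].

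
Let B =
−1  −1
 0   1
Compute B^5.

B² = I (check: tr B = 0 and det B = −1), so B^5 = B since 5 is odd.

[[−1, −1], [0, 1]]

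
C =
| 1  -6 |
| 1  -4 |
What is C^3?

tr C = -3 and det C = 2, so the characteristic polynomial is λ² − (-3)λ + (2) with roots -2 and -1.
Eigenvectors give P = [[2, 3], [1, 1]] with P⁻¹ = [[-1, 3], [1, -2]], and C = P·diag(-2, -1)·P⁻¹.
Then C^3 = P·diag(-8, -1)·P⁻¹ = [[-16, -3], [-8, -1]] · [[-1, 3], [1, -2]] = [[13, -42], [7, -22]].

[[13, -42], [7, -22]]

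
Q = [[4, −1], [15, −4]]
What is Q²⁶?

Q² = I (check: tr Q = 0 and det Q = −1), so Q²⁶ = I since 26 is even.

[[1, 0], [0, 1]]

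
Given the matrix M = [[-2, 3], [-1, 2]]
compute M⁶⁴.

M² = I (check: tr M = 0 and det M = -1), so M⁶⁴ = I since 64 is even.

[[1, 0], [0, 1]]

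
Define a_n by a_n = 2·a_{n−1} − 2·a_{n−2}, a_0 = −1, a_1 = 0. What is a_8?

With companion matrix A = [[2, −2], [1, 0]], [a_n, a_{n−1}]ᵀ = A·[a_{n−1}, a_{n−2}]ᵀ, so [a_8, a_7]ᵀ = A⁷·[a_1, a_0]ᵀ.
A⁷ = [[0, 16], [−8, 16]], giving [a_8, a_7]ᵀ = [[−16], [−16]].

−16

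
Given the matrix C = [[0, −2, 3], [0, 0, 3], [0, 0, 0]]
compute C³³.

[[0, 0, 0], [0, 0, 0], [0, 0, 0]]

C is strictly triangular, hence nilpotent: C³ = 0, so C³³ = 0.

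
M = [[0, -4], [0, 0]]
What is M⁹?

M is strictly triangular, hence nilpotent: M² = 0, so M⁹ = 0.

[[0, 0], [0, 0]]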